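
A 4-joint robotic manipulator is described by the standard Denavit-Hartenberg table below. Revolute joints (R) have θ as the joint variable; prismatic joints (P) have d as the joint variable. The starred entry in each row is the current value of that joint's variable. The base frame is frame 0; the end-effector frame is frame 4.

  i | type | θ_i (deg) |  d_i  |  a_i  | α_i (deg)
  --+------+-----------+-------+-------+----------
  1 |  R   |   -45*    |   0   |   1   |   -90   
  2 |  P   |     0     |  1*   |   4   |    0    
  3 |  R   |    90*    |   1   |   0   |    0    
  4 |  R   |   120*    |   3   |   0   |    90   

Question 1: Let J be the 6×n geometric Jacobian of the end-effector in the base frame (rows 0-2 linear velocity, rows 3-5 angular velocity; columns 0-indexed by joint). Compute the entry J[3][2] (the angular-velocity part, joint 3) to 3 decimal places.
0.707

axis z_2 = (0.7071,0.7071,0.0000); lever o_n−o_2 = (2.8284,2.8284,0.0000)
cross product → J_v[:, 2] = (-0.0000,0.0000,0.0000)
J_ω[:, 2] = z_2
entry J[3][2] = 0.7071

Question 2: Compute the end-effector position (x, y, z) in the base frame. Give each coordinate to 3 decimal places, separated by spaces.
7.071 0.000 0.000

after link 1: o_1 = (0.7071, -0.7071, 0.0000)
after link 2: o_2 = (4.2426, -2.8284, 0.0000)
after link 3: o_3 = (4.9497, -2.1213, 0.0000)
after link 4: o_4 = (7.0711, 0.0000, 0.0000)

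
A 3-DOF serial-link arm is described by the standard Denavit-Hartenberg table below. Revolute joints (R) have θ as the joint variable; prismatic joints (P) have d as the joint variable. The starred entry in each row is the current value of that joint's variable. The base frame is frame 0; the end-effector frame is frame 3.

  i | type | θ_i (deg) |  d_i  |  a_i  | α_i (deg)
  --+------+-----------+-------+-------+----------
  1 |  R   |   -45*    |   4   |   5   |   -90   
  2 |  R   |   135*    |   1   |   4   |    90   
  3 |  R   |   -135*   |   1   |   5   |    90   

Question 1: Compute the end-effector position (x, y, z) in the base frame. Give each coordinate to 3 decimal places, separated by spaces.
after link 1: o_1 = (3.5355, -3.5355, 4.0000)
after link 2: o_2 = (2.2426, -0.8284, 1.1716)
after link 3: o_3 = (2.0104, -5.5962, 2.9645)

2.010 -5.596 2.964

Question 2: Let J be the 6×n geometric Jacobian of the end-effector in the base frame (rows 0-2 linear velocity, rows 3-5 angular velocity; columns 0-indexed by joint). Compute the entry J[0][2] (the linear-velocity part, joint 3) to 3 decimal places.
-4.268

axis z_2 = (0.5000,-0.5000,-0.7071); lever o_n−o_2 = (-0.2322,-4.7678,1.7929)
cross product → J_v[:, 2] = (-4.2678,-0.7322,-2.5000)
J_ω[:, 2] = z_2
entry J[0][2] = -4.2678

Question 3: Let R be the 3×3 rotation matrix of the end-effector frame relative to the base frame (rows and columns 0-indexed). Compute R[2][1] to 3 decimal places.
-0.707

End-effector y-axis (col 1 of R) = (0.5000,-0.5000,-0.7071)
R[2][1] = -0.7071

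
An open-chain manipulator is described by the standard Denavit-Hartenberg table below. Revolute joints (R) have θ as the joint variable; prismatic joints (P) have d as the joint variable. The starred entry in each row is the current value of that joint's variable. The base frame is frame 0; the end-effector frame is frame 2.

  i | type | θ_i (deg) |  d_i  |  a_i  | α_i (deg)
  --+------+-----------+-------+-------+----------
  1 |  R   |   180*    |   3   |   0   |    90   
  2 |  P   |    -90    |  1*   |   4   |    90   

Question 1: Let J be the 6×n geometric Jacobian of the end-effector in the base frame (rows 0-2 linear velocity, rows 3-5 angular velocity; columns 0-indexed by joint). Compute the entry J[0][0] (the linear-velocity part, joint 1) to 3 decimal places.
-1.000

axis z_0 = ẑ; lever o_n−o_0 = (-0.0000,1.0000,-1.0000)
cross product → J_v[:, 0] = (-1.0000,-0.0000,0.0000)
J_ω[:, 0] = z_0
entry J[0][0] = -1.0000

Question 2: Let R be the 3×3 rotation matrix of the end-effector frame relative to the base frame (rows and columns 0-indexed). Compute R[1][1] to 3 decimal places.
End-effector y-axis (col 1 of R) = (0.0000,1.0000,0.0000)
R[1][1] = 1.0000

1.000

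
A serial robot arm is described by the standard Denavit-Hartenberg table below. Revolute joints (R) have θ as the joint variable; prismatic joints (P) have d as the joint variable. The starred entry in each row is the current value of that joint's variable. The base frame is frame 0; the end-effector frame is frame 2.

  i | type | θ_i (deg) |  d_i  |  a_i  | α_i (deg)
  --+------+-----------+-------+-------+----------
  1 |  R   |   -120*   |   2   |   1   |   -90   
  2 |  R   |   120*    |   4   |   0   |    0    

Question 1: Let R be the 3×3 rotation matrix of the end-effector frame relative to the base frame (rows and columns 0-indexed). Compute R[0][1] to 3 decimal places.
End-effector y-axis (col 1 of R) = (0.4330,0.7500,0.5000)
R[0][1] = 0.4330

0.433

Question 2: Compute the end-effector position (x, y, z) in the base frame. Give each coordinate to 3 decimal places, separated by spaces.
2.964 -2.866 2.000

after link 1: o_1 = (-0.5000, -0.8660, 2.0000)
after link 2: o_2 = (2.9641, -2.8660, 2.0000)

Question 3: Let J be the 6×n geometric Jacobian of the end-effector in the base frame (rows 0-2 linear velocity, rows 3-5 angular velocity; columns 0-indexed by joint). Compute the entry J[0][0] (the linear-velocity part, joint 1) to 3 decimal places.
axis z_0 = ẑ; lever o_n−o_0 = (2.9641,-2.8660,2.0000)
cross product → J_v[:, 0] = (2.8660,2.9641,-0.0000)
J_ω[:, 0] = z_0
entry J[0][0] = 2.8660

2.866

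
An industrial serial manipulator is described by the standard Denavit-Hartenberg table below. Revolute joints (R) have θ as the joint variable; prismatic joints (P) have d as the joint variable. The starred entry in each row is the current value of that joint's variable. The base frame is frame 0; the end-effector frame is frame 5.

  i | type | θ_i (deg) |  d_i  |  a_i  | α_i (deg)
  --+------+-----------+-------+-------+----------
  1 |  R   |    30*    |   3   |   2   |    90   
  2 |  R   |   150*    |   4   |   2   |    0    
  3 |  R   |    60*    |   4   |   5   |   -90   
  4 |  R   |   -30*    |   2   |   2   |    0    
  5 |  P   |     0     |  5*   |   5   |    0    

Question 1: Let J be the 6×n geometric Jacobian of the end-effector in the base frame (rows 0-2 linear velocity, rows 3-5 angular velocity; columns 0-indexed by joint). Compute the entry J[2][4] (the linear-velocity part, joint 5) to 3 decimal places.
-0.866

prismatic axis z_4 = (0.4330,0.2500,-0.8660)
J_v[:, 4] = z_4; J_ω[:, 4] = (0,0,0)
entry J[2][4] = -0.8660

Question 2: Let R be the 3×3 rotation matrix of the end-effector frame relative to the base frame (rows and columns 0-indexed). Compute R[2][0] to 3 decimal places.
End-effector x-axis (col 0 of R) = (-0.3995,-0.8080,-0.4330)
R[2][0] = -0.4330

-0.433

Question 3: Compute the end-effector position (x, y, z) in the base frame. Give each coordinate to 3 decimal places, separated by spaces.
after link 1: o_1 = (1.7321, 1.0000, 3.0000)
after link 2: o_2 = (2.2321, -3.3301, 4.0000)
after link 3: o_3 = (0.4821, -8.9593, 1.5000)
after link 4: o_4 = (0.5490, -10.0753, -1.0981)
after link 5: o_5 = (0.7165, -12.8654, -7.5933)

0.717 -12.865 -7.593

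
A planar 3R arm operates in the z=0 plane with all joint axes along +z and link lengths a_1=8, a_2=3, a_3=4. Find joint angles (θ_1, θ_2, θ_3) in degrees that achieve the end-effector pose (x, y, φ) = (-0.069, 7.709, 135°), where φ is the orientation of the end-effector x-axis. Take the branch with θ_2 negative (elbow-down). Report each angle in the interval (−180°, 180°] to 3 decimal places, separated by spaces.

76.039 -149.991 -151.047

wrist centre = target − a_3·(cos φ, sin φ) = (2.7594, 4.8806)
cos θ_2 = (31.4344−8²−3²)/(2·8·3) = -0.8659; θ_2 = -149.9913° (elbow-down)
β = atan2(4.8806,2.7594) = 60.5166°; ψ = atan2(-1.5004,5.4022) = -15.5221°
θ_1 = β − ψ = 76.0387°
θ_3 = φ − θ_1 − θ_2 = -151.0474° (wrapped to (-180°,180°])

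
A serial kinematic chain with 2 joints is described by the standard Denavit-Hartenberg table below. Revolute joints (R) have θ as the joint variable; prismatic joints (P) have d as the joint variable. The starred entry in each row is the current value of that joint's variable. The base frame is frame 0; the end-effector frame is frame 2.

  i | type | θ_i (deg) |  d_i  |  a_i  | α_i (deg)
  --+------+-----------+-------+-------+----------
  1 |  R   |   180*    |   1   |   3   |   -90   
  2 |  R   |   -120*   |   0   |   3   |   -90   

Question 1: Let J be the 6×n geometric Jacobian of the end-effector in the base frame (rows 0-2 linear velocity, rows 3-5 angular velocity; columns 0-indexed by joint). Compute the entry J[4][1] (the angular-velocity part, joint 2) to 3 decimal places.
axis z_1 = (-0.0000,-1.0000,0.0000); lever o_n−o_1 = (1.5000,-0.0000,2.5981)
cross product → J_v[:, 1] = (-2.5981,0.0000,1.5000)
J_ω[:, 1] = z_1
entry J[4][1] = -1.0000

-1.000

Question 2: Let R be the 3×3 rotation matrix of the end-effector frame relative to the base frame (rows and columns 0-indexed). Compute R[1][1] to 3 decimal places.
1.000

End-effector y-axis (col 1 of R) = (0.0000,1.0000,-0.0000)
R[1][1] = 1.0000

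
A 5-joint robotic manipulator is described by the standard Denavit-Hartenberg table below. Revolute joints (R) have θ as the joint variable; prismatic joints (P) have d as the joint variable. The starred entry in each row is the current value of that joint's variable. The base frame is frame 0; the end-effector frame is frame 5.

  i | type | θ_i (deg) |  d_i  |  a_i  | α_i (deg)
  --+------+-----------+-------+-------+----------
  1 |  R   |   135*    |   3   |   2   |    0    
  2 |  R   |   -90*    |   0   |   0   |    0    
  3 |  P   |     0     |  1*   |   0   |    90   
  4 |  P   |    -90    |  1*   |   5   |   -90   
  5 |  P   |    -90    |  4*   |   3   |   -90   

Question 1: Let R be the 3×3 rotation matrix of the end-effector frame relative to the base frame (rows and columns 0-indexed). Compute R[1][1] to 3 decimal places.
End-effector y-axis (col 1 of R) = (-0.7071,-0.7071,-0.0000)
R[1][1] = -0.7071

-0.707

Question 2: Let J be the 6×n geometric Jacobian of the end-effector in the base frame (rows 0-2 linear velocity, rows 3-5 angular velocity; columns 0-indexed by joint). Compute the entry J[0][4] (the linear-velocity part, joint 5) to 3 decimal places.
prismatic axis z_4 = (0.7071,0.7071,0.0000)
J_v[:, 4] = z_4; J_ω[:, 4] = (0,0,0)
entry J[0][4] = 0.7071

0.707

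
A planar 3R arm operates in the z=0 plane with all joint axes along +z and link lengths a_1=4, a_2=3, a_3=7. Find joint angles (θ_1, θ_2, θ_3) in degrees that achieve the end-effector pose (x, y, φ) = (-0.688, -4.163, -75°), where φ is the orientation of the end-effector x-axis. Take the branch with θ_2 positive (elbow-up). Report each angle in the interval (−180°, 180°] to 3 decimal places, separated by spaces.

wrist centre = target − a_3·(cos φ, sin φ) = (-2.4997, 2.5985)
cos θ_2 = (13.0008−4²−3²)/(2·4·3) = -0.5000; θ_2 = 119.9979° (elbow-up)
β = atan2(2.5985,-2.4997) = 133.8904°; ψ = atan2(2.5981,2.5001) = 46.1016°
θ_1 = β − ψ = 87.7888°
θ_3 = φ − θ_1 − θ_2 = 77.2134° (wrapped to (-180°,180°])

87.789 119.998 77.213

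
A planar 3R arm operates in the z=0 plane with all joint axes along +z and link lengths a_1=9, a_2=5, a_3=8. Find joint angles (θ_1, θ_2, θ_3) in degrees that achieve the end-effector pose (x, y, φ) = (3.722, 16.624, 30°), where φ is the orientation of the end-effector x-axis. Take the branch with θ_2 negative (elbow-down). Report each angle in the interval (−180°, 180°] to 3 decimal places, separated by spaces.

wrist centre = target − a_3·(cos φ, sin φ) = (-3.2062, 12.6240)
cos θ_2 = (169.6451−9²−5²)/(2·9·5) = 0.7072; θ_2 = -44.9950° (elbow-down)
β = atan2(12.6240,-3.2062) = 104.2505°; ψ = atan2(-3.5352,12.5358) = -15.7490°
θ_1 = β − ψ = 119.9995°
θ_3 = φ − θ_1 − θ_2 = -45.0044° (wrapped to (-180°,180°])

119.999 -44.995 -45.004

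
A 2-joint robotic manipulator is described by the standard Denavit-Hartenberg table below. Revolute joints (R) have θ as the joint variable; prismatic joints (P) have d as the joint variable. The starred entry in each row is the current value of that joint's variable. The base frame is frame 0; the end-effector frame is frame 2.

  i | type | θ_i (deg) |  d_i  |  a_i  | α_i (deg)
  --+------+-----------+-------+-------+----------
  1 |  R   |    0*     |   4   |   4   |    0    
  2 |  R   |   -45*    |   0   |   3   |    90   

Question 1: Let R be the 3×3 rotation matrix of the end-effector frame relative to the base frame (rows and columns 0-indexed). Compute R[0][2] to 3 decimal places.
-0.707

End-effector z-axis (col 2 of R) = (-0.7071,-0.7071,0.0000)
R[0][2] = -0.7071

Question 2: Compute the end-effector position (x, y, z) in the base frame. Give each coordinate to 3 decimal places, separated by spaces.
6.121 -2.121 4.000

after link 1: o_1 = (4.0000, 0.0000, 4.0000)
after link 2: o_2 = (6.1213, -2.1213, 4.0000)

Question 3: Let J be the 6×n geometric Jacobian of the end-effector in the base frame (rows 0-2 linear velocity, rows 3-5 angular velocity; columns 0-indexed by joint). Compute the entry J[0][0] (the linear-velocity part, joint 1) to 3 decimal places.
2.121

axis z_0 = ẑ; lever o_n−o_0 = (6.1213,-2.1213,4.0000)
cross product → J_v[:, 0] = (2.1213,6.1213,-0.0000)
J_ω[:, 0] = z_0
entry J[0][0] = 2.1213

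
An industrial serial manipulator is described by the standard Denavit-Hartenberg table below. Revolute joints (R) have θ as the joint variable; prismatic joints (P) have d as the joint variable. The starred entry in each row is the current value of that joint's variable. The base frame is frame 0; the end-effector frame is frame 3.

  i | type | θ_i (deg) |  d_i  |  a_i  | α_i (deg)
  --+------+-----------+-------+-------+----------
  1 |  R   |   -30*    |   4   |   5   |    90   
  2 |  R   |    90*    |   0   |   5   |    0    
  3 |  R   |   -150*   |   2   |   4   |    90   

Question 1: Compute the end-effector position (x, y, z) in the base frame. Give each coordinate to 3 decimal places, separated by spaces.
5.062 -5.232 5.536

after link 1: o_1 = (4.3301, -2.5000, 4.0000)
after link 2: o_2 = (4.3301, -2.5000, 9.0000)
after link 3: o_3 = (5.0622, -5.2321, 5.5359)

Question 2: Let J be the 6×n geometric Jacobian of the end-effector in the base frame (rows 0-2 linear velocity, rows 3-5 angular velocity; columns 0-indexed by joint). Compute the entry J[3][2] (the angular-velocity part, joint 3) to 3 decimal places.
-0.500

axis z_2 = (-0.5000,-0.8660,0.0000); lever o_n−o_2 = (0.7321,-2.7321,-3.4641)
cross product → J_v[:, 2] = (3.0000,-1.7321,2.0000)
J_ω[:, 2] = z_2
entry J[3][2] = -0.5000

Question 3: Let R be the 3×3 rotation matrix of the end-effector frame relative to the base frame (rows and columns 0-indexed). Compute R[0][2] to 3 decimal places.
End-effector z-axis (col 2 of R) = (-0.7500,0.4330,-0.5000)
R[0][2] = -0.7500

-0.750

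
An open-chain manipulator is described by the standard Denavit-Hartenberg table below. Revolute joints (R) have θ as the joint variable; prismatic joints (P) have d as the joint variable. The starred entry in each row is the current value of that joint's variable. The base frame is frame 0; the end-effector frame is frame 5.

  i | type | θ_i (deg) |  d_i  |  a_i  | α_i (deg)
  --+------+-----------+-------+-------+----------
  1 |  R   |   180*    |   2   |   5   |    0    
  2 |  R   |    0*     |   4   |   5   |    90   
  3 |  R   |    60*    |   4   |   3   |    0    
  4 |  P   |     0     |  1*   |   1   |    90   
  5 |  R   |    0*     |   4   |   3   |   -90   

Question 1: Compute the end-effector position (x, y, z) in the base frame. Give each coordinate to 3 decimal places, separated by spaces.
after link 1: o_1 = (-5.0000, 0.0000, 2.0000)
after link 2: o_2 = (-10.0000, 0.0000, 6.0000)
after link 3: o_3 = (-11.5000, 4.0000, 8.5981)
after link 4: o_4 = (-12.0000, 5.0000, 9.4641)
after link 5: o_5 = (-16.9641, 5.0000, 10.0622)

-16.964 5.000 10.062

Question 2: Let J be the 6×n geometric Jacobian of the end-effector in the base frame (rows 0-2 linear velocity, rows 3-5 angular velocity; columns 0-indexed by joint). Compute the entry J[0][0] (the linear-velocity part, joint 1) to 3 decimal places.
-5.000

axis z_0 = ẑ; lever o_n−o_0 = (-16.9641,5.0000,10.0622)
cross product → J_v[:, 0] = (-5.0000,-16.9641,0.0000)
J_ω[:, 0] = z_0
entry J[0][0] = -5.0000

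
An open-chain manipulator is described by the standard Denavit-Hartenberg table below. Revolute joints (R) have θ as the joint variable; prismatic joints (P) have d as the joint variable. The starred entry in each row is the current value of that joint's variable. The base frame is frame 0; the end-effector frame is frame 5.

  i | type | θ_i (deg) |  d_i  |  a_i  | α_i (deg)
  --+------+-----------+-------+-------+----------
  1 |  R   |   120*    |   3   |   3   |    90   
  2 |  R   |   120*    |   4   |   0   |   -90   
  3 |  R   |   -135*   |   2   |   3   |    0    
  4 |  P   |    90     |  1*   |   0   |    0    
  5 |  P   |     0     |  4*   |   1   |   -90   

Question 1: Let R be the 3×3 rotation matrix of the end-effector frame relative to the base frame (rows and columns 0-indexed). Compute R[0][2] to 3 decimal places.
End-effector z-axis (col 2 of R) = (-0.4356,-0.6597,0.6124)
R[0][2] = -0.4356

-0.436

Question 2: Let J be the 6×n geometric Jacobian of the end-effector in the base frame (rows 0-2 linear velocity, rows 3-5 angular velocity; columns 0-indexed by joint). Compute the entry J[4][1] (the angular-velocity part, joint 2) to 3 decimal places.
axis z_1 = (0.8660,0.5000,0.0000); lever o_n−o_1 = (8.5911,-1.2234,-4.7247)
cross product → J_v[:, 1] = (-2.3624,4.0917,-5.3551)
J_ω[:, 1] = z_1
entry J[4][1] = 0.5000

0.500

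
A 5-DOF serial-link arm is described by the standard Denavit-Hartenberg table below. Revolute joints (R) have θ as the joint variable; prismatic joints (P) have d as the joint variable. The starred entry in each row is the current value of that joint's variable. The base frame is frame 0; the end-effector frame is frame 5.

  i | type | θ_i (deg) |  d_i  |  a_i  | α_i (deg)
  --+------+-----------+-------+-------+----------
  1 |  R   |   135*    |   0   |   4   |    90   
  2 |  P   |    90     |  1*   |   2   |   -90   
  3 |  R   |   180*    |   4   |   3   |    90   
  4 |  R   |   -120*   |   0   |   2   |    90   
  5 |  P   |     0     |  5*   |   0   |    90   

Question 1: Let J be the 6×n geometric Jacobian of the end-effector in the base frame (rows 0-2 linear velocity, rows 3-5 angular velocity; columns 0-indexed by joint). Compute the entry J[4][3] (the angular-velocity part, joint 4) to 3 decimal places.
-0.707

axis z_3 = (-0.7071,-0.7071,0.0000); lever o_n−o_3 = (0.5430,-0.5430,5.3301)
cross product → J_v[:, 3] = (-3.7690,3.7690,0.7679)
J_ω[:, 3] = z_3
entry J[4][3] = -0.7071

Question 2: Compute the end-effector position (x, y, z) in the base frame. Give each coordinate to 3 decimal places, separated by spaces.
after link 1: o_1 = (-2.8284, 2.8284, 0.0000)
after link 2: o_2 = (-2.1213, 3.5355, 2.0000)
after link 3: o_3 = (0.7071, 0.7071, -1.0000)
after link 4: o_4 = (-0.5176, 1.9319, -0.0000)
after link 5: o_5 = (1.2501, 0.1641, 4.3301)

1.250 0.164 4.330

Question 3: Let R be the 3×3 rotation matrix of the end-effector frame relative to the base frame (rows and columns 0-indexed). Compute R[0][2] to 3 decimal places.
End-effector z-axis (col 2 of R) = (0.7071,0.7071,0.0000)
R[0][2] = 0.7071

0.707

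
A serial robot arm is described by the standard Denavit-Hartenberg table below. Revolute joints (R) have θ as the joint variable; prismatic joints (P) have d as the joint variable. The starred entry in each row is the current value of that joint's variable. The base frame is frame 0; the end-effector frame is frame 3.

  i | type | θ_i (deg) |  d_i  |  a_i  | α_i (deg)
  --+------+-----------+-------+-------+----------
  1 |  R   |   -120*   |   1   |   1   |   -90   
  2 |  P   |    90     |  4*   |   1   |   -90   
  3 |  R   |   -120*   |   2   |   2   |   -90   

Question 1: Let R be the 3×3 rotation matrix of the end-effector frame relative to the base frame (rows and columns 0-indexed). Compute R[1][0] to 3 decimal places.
-0.433

End-effector x-axis (col 0 of R) = (0.7500,-0.4330,0.5000)
R[1][0] = -0.4330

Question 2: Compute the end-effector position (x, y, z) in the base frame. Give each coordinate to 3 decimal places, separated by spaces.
after link 1: o_1 = (-0.5000, -0.8660, 1.0000)
after link 2: o_2 = (2.9641, -2.8660, 0.0000)
after link 3: o_3 = (5.4641, -2.0000, 1.0000)

5.464 -2.000 1.000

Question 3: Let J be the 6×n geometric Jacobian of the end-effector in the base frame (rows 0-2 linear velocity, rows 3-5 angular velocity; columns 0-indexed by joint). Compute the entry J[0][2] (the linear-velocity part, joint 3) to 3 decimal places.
axis z_2 = (0.5000,0.8660,-0.0000); lever o_n−o_2 = (2.5000,0.8660,1.0000)
cross product → J_v[:, 2] = (0.8660,-0.5000,-1.7321)
J_ω[:, 2] = z_2
entry J[0][2] = 0.8660

0.866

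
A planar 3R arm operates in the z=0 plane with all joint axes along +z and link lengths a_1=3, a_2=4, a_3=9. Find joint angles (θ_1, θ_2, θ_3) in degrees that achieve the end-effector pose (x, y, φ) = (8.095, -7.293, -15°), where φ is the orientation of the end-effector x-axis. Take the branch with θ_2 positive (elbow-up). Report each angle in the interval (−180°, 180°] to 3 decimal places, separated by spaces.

wrist centre = target − a_3·(cos φ, sin φ) = (-0.5983, -4.9636)
cos θ_2 = (24.9956−3²−4²)/(2·3·4) = -0.0002; θ_2 = 90.0105° (elbow-up)
β = atan2(-4.9636,-0.5983) = -96.8735°; ψ = atan2(4.0000,2.9993) = 53.1368°
θ_1 = β − ψ = -150.0103°
θ_3 = φ − θ_1 − θ_2 = 44.9998° (wrapped to (-180°,180°])

-150.010 90.010 45.000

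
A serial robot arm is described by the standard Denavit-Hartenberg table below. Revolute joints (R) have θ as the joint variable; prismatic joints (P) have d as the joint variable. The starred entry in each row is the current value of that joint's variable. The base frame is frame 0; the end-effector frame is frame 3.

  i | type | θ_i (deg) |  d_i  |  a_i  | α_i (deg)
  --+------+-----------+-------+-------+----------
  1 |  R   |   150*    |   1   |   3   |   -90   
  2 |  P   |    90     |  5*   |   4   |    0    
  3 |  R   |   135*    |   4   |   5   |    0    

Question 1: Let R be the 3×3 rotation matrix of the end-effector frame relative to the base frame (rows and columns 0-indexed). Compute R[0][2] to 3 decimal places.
End-effector z-axis (col 2 of R) = (-0.5000,-0.8660,0.0000)
R[0][2] = -0.5000

-0.500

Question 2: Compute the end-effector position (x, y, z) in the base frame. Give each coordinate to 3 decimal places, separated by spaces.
after link 1: o_1 = (-2.5981, 1.5000, 1.0000)
after link 2: o_2 = (-5.0981, -2.8301, -3.0000)
after link 3: o_3 = (-4.0362, -8.0620, 0.5355)

-4.036 -8.062 0.536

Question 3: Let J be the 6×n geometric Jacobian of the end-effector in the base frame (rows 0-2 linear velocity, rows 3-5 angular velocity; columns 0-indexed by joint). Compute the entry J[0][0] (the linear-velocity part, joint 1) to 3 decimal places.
8.062

axis z_0 = ẑ; lever o_n−o_0 = (-4.0362,-8.0620,0.5355)
cross product → J_v[:, 0] = (8.0620,-4.0362,0.0000)
J_ω[:, 0] = z_0
entry J[0][0] = 8.0620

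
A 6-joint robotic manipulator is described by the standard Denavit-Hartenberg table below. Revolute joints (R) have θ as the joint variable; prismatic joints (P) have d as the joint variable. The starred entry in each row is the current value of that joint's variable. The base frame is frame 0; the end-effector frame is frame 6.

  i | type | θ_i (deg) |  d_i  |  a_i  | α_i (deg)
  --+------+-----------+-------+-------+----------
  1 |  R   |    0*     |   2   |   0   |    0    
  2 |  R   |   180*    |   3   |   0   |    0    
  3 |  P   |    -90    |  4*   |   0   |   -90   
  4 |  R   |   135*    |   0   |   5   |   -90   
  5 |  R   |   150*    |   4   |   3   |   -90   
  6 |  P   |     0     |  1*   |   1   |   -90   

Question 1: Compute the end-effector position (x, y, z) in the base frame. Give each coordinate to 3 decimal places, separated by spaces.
1.134 -3.561 11.096

after link 1: o_1 = (0.0000, 0.0000, 2.0000)
after link 2: o_2 = (0.0000, 0.0000, 5.0000)
after link 3: o_3 = (0.0000, 0.0000, 9.0000)
after link 4: o_4 = (-0.0000, -3.5355, 5.4645)
after link 5: o_5 = (1.5000, -4.5268, 10.1300)
after link 6: o_6 = (1.1340, -3.5609, 11.0959)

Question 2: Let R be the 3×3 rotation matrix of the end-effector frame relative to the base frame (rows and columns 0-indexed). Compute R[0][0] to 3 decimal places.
End-effector x-axis (col 0 of R) = (0.5000,0.6124,0.6124)
R[0][0] = 0.5000

0.500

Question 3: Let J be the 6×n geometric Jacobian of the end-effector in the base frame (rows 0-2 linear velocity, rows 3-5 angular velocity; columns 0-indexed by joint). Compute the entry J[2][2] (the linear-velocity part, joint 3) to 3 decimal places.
1.000

prismatic axis z_2 = (0.0000,0.0000,1.0000)
J_v[:, 2] = z_2; J_ω[:, 2] = (0,0,0)
entry J[2][2] = 1.0000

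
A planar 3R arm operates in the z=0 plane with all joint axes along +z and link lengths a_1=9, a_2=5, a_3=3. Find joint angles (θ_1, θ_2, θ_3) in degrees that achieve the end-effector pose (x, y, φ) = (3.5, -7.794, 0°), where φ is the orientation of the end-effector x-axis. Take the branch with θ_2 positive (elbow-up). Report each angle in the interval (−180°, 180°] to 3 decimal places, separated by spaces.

-120.000 120.003 -0.003

wrist centre = target − a_3·(cos φ, sin φ) = (0.5000, -7.7940)
cos θ_2 = (60.9964−9²−5²)/(2·9·5) = -0.5000; θ_2 = 120.0026° (elbow-up)
β = atan2(-7.7940,0.5000) = -86.3294°; ψ = atan2(4.3300,6.4998) = 33.6706°
θ_1 = β − ψ = -120.0000°
θ_3 = φ − θ_1 − θ_2 = -0.0026° (wrapped to (-180°,180°])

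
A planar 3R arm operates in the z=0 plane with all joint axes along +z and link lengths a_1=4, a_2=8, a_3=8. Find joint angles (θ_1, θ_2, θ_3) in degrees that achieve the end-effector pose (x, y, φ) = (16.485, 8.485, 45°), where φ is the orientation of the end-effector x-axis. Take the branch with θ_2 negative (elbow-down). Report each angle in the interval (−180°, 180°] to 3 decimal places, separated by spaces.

45.006 -45.010 45.004

wrist centre = target − a_3·(cos φ, sin φ) = (10.8281, 2.8281)
cos θ_2 = (125.2471−4²−8²)/(2·4·8) = 0.7070; θ_2 = -45.0097° (elbow-down)
β = atan2(2.8281,10.8281) = 14.6378°; ψ = atan2(-5.6578,9.6559) = -30.3679°
θ_1 = β − ψ = 45.0057°
θ_3 = φ − θ_1 − θ_2 = 45.0040° (wrapped to (-180°,180°])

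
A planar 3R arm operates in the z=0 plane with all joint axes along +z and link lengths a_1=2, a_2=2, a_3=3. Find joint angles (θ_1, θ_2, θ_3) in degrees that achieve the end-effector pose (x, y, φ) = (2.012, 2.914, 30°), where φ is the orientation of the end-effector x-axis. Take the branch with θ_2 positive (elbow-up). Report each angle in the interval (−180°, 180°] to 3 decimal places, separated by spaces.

wrist centre = target − a_3·(cos φ, sin φ) = (-0.5861, 1.4140)
cos θ_2 = (2.3429−2²−2²)/(2·2·2) = -0.7071; θ_2 = 135.0027° (elbow-up)
β = atan2(1.4140,-0.5861) = 112.5131°; ψ = atan2(1.4141,0.5857) = 67.5013°
θ_1 = β − ψ = 45.0117°
θ_3 = φ − θ_1 − θ_2 = -150.0144° (wrapped to (-180°,180°])

45.012 135.003 -150.014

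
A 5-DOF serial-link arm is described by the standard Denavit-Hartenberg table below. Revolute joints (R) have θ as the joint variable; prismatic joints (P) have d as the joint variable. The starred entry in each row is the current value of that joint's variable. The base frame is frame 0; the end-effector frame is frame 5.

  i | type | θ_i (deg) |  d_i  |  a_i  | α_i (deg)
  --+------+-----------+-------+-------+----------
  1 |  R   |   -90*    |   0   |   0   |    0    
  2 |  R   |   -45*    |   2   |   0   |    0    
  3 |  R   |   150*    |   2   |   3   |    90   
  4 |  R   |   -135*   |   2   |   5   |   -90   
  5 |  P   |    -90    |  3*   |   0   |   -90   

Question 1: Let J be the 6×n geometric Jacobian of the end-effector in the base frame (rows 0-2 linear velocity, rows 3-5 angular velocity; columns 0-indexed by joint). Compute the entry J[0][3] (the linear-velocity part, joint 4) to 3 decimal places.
5.464

axis z_3 = (0.2588,-0.9659,0.0000); lever o_n−o_3 = (-0.8484,-2.2979,-5.6569)
cross product → J_v[:, 3] = (5.4641,1.4641,-1.4142)
J_ω[:, 3] = z_3
entry J[0][3] = 5.4641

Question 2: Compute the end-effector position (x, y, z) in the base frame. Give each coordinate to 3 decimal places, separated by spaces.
2.049 -1.521 -1.657

after link 1: o_1 = (0.0000, 0.0000, 0.0000)
after link 2: o_2 = (0.0000, 0.0000, 2.0000)
after link 3: o_3 = (2.8978, 0.7765, 4.0000)
after link 4: o_4 = (0.0004, -2.0705, 0.4645)
after link 5: o_5 = (2.0494, -1.5214, -1.6569)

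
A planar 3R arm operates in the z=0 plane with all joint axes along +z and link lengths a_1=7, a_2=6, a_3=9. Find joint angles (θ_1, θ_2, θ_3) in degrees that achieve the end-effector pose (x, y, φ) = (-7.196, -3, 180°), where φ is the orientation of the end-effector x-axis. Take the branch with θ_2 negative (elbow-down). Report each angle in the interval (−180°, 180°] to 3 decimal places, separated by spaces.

wrist centre = target − a_3·(cos φ, sin φ) = (1.8040, -3.0000)
cos θ_2 = (12.2544−7²−6²)/(2·7·6) = -0.8660; θ_2 = -149.9992° (elbow-down)
β = atan2(-3.0000,1.8040) = -58.9801°; ψ = atan2(-3.0001,1.8039) = -58.9823°
θ_1 = β − ψ = 0.0022°
θ_3 = φ − θ_1 − θ_2 = -30.0029° (wrapped to (-180°,180°])

0.002 -149.999 -30.003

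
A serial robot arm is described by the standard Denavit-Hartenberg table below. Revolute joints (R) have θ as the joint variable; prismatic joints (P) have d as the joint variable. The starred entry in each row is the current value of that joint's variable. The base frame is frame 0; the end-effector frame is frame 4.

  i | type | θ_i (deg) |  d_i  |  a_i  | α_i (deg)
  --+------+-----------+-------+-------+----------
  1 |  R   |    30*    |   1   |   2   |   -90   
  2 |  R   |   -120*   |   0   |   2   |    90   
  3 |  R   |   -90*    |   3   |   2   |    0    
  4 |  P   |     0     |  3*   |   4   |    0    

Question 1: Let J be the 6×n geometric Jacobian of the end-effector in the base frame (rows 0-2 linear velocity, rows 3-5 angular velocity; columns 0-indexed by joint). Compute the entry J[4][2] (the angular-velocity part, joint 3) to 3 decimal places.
axis z_2 = (-0.7500,-0.4330,-0.5000); lever o_n−o_2 = (-1.5000,-7.7942,-3.0000)
cross product → J_v[:, 2] = (-2.5981,-1.5000,5.1962)
J_ω[:, 2] = z_2
entry J[4][2] = -0.4330

-0.433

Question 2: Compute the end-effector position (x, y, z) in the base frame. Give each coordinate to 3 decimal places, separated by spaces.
after link 1: o_1 = (1.7321, 1.0000, 1.0000)
after link 2: o_2 = (0.8660, 0.5000, 2.7321)
after link 3: o_3 = (-0.3840, -2.5311, 1.2321)
after link 4: o_4 = (-0.6340, -7.2942, -0.2679)

-0.634 -7.294 -0.268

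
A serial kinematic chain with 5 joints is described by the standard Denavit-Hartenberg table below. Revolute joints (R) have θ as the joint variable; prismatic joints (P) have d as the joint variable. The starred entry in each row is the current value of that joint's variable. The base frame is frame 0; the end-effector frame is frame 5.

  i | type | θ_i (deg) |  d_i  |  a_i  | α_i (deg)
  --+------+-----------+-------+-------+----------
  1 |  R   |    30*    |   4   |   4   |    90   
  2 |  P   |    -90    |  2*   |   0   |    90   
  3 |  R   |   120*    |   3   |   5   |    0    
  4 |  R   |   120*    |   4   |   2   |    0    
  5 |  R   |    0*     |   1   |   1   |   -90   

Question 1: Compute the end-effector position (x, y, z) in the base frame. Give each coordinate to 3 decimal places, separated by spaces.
-1.598 -5.232 8.000

after link 1: o_1 = (3.4641, 2.0000, 4.0000)
after link 2: o_2 = (4.4641, 0.2679, 4.0000)
after link 3: o_3 = (4.0311, -4.9821, 6.5000)
after link 4: o_4 = (-0.2990, -5.4821, 7.5000)
after link 5: o_5 = (-1.5981, -5.2321, 8.0000)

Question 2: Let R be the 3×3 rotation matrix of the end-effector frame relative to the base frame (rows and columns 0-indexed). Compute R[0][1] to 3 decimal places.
0.866

End-effector y-axis (col 1 of R) = (0.8660,0.5000,0.0000)
R[0][1] = 0.8660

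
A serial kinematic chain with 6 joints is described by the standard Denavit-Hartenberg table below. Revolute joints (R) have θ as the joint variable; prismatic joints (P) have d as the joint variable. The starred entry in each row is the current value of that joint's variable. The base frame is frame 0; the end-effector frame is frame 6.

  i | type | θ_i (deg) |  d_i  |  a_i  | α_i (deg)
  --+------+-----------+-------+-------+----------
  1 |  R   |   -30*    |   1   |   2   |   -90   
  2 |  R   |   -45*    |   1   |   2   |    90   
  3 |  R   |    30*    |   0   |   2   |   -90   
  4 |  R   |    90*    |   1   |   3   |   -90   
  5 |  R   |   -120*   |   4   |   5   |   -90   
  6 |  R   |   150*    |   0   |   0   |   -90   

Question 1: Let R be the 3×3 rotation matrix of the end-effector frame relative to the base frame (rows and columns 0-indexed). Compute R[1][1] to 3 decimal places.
-0.157

End-effector y-axis (col 1 of R) = (-0.5937,-0.1572,0.7891)
R[1][1] = -0.1572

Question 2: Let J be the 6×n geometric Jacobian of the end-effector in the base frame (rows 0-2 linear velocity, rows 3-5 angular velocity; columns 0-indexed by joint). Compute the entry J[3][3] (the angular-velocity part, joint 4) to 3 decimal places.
0.127

axis z_3 = (0.1268,0.9268,-0.3536); lever o_n−o_3 = (-2.1391,4.2558,-4.6875)
cross product → J_v[:, 3] = (-2.8397,1.3508,2.5222)
J_ω[:, 3] = z_3
entry J[3][3] = 0.1268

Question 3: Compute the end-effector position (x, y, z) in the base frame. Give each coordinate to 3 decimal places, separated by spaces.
after link 1: o_1 = (1.7321, -1.0000, 1.0000)
after link 2: o_2 = (3.4568, -0.8411, 2.4142)
after link 3: o_3 = (5.0175, -0.5874, 3.6390)
after link 4: o_4 = (6.9814, -0.7213, 1.1641)
after link 5: o_5 = (2.8783, 3.6683, -1.0486)
after link 6: o_6 = (2.8783, 3.6683, -1.0486)

2.878 3.668 -1.049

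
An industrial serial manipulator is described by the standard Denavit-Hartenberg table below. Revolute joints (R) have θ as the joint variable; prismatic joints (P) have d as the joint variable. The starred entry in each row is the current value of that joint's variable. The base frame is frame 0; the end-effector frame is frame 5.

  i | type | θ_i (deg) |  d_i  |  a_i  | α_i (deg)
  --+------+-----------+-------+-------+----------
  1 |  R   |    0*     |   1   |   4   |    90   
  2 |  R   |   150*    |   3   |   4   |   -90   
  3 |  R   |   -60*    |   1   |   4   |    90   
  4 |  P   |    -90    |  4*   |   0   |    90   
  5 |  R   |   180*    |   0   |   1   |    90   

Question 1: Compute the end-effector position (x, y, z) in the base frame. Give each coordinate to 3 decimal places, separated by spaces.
0.804 -8.464 0.536

after link 1: o_1 = (4.0000, 0.0000, 1.0000)
after link 2: o_2 = (0.5359, -3.0000, 3.0000)
after link 3: o_3 = (-1.6962, -6.4641, 3.1340)
after link 4: o_4 = (1.3038, -8.4641, 1.4019)
after link 5: o_5 = (0.8038, -8.4641, 0.5359)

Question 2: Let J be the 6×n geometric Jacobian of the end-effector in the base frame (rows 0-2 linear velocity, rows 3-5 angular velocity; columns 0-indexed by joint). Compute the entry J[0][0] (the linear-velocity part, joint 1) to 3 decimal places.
8.464

axis z_0 = ẑ; lever o_n−o_0 = (0.8038,-8.4641,0.5359)
cross product → J_v[:, 0] = (8.4641,0.8038,-0.0000)
J_ω[:, 0] = z_0
entry J[0][0] = 8.4641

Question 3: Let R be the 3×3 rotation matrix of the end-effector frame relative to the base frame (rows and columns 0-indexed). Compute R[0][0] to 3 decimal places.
-0.500

End-effector x-axis (col 0 of R) = (-0.5000,-0.0000,-0.8660)
R[0][0] = -0.5000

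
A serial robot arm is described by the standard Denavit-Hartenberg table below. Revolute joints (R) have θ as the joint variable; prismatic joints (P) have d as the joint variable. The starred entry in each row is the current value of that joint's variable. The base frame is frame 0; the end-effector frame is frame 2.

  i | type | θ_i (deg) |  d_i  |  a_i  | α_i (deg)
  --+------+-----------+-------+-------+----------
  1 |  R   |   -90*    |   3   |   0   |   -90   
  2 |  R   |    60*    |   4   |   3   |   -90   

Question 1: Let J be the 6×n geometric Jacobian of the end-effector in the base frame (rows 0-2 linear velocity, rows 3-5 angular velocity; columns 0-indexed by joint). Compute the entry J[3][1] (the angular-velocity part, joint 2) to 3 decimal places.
axis z_1 = (1.0000,0.0000,0.0000); lever o_n−o_1 = (4.0000,-1.5000,-2.5981)
cross product → J_v[:, 1] = (-0.0000,2.5981,-1.5000)
J_ω[:, 1] = z_1
entry J[3][1] = 1.0000

1.000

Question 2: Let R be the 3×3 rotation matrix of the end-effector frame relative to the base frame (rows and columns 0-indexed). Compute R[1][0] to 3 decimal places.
End-effector x-axis (col 0 of R) = (0.0000,-0.5000,-0.8660)
R[1][0] = -0.5000

-0.500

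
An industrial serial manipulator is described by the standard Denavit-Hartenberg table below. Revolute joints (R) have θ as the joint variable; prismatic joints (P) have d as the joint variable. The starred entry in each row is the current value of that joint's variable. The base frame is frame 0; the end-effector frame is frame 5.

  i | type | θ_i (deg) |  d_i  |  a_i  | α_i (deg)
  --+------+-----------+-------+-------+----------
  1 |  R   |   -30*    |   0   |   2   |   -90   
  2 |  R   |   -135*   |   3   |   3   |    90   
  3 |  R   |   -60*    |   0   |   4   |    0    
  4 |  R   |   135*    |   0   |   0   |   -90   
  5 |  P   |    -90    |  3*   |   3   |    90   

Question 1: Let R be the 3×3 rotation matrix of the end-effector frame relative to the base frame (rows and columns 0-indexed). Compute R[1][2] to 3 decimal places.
-0.928

End-effector z-axis (col 2 of R) = (-0.3245,-0.9280,-0.1830)
R[1][2] = -0.9280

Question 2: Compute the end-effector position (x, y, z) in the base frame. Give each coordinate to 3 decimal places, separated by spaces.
after link 1: o_1 = (1.7321, -1.0000, 0.0000)
after link 2: o_2 = (1.3949, 2.6587, 2.1213)
after link 3: o_3 = (-1.5619, 0.3658, 3.5355)
after link 4: o_4 = (-1.5619, 0.3658, 3.5355)
after link 5: o_5 = (-1.2362, 1.0744, -0.6348)

-1.236 1.074 -0.635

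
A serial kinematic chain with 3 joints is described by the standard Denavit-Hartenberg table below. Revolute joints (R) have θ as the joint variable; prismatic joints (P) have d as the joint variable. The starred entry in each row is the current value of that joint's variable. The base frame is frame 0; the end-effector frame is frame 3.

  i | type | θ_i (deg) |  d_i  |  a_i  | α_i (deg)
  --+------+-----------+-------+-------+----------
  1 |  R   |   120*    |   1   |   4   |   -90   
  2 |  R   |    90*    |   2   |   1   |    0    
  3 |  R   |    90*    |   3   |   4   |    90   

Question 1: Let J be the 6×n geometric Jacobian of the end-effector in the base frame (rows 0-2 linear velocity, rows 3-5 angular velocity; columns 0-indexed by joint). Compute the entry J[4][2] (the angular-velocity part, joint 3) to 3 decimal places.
axis z_2 = (-0.8660,-0.5000,0.0000); lever o_n−o_2 = (-0.5981,-4.9641,-0.0000)
cross product → J_v[:, 2] = (0.0000,-0.0000,4.0000)
J_ω[:, 2] = z_2
entry J[4][2] = -0.5000

-0.500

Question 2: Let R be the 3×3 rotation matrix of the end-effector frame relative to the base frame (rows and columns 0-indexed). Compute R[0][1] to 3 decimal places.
-0.866

End-effector y-axis (col 1 of R) = (-0.8660,-0.5000,0.0000)
R[0][1] = -0.8660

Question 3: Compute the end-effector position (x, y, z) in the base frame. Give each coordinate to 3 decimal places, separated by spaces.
after link 1: o_1 = (-2.0000, 3.4641, 1.0000)
after link 2: o_2 = (-3.7321, 2.4641, 0.0000)
after link 3: o_3 = (-4.3301, -2.5000, -0.0000)

-4.330 -2.500 -0.000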